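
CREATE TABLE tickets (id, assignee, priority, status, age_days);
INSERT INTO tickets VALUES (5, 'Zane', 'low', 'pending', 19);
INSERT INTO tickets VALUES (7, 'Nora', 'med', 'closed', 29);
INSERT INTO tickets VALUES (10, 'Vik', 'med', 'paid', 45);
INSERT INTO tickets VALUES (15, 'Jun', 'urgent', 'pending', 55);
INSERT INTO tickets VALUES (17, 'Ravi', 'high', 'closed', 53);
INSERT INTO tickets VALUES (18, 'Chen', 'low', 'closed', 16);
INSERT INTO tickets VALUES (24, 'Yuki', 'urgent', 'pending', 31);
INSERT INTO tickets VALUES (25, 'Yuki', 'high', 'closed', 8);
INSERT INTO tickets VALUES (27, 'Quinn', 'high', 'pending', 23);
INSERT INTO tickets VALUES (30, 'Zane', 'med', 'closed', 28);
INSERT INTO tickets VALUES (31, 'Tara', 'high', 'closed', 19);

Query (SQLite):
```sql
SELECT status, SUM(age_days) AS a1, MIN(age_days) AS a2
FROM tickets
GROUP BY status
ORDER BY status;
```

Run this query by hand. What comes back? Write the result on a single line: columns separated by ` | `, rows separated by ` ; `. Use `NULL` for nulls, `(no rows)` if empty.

Group tickets by status.
Per group compute: SUM(age_days), MIN(age_days).
  closed: ids {7, 17, 18, 25, 30, 31} → SUM(age_days)=153, MIN(age_days)=8
  paid: ids {10} → SUM(age_days)=45, MIN(age_days)=45
  pending: ids {5, 15, 24, 27} → SUM(age_days)=128, MIN(age_days)=19

closed | 153 | 8 ; paid | 45 | 45 ; pending | 128 | 19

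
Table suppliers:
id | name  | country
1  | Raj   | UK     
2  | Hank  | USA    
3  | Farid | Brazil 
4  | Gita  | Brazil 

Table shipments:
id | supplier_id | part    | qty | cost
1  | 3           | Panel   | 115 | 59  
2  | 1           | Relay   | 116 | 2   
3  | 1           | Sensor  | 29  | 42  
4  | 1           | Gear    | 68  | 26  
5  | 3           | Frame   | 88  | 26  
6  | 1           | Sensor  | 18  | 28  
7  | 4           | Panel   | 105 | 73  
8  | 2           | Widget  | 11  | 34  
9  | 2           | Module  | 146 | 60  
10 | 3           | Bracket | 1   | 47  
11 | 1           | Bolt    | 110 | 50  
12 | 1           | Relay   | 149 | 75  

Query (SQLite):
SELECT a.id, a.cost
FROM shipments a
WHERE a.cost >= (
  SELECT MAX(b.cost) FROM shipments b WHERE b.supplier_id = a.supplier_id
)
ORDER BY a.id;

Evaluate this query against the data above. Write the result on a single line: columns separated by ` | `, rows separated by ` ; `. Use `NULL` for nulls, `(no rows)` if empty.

For each shipments row a, compute MAX(cost) over rows sharing a.supplier_id.
Keep row a if a.cost >= that per-group MAX.
  supplier_id=1: MAX(cost) = 75
  supplier_id=2: MAX(cost) = 60
  supplier_id=3: MAX(cost) = 59
  supplier_id=4: MAX(cost) = 73

1 | 59 ; 7 | 73 ; 9 | 60 ; 12 | 75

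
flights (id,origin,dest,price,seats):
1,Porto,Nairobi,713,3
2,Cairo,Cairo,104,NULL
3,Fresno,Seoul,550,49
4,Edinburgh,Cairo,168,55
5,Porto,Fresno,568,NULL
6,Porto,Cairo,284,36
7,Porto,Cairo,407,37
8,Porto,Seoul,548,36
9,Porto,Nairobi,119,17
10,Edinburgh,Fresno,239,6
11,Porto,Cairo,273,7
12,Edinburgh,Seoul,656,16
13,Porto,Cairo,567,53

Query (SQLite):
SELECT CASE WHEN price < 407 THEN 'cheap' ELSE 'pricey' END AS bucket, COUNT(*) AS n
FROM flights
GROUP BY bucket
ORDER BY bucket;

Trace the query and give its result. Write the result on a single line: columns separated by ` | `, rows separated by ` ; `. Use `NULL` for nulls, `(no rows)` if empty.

cheap | 6 ; pricey | 7

Bucket rows by price < 407 → 'cheap' else 'pricey'; count each bucket.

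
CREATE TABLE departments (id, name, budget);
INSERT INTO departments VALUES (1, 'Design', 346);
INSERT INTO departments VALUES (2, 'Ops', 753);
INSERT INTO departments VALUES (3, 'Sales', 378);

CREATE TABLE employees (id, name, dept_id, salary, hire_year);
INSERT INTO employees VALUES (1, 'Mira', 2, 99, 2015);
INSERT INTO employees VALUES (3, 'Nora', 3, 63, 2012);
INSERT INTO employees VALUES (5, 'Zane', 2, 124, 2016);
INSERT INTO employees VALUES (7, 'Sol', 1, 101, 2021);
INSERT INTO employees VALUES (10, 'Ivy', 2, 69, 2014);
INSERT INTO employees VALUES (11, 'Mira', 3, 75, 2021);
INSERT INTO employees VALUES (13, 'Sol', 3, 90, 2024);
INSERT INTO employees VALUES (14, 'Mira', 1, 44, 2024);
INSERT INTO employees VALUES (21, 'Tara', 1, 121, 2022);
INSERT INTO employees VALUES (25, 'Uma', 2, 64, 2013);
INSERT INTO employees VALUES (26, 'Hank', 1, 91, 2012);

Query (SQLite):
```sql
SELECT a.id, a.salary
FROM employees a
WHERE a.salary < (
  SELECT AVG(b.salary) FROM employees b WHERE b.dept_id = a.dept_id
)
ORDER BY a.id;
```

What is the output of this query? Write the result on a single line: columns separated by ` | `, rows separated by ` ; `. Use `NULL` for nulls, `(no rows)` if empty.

For each employees row a, compute AVG(salary) over rows sharing a.dept_id.
Keep row a if a.salary < that per-group AVG.
  dept_id=1: AVG(salary) = 89.25
  dept_id=2: AVG(salary) = 89.0
  dept_id=3: AVG(salary) = 76.0

3 | 63 ; 10 | 69 ; 11 | 75 ; 14 | 44 ; 25 | 64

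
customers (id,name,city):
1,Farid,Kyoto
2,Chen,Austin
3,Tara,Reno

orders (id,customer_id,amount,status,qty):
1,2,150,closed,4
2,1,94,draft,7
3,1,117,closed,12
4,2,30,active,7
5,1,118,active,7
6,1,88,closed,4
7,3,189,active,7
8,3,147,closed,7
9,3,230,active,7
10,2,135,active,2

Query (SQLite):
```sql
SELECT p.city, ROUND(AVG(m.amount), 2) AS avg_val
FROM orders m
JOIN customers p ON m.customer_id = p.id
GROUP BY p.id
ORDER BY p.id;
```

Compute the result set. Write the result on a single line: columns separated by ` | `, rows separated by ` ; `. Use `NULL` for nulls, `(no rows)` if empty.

Kyoto | 104.25 ; Austin | 105 ; Reno | 188.67

Join each orders row to its customers via customer_id.
Group joined rows by customers.id; compute ROUND(AVG(m.amount), 2) per group.
  1: ids {2, 3, 5, 6} → ROUND(AVG(m.amount), 2)=104.25
  2: ids {1, 4, 10} → ROUND(AVG(m.amount), 2)=105
  3: ids {7, 8, 9} → ROUND(AVG(m.amount), 2)=188.67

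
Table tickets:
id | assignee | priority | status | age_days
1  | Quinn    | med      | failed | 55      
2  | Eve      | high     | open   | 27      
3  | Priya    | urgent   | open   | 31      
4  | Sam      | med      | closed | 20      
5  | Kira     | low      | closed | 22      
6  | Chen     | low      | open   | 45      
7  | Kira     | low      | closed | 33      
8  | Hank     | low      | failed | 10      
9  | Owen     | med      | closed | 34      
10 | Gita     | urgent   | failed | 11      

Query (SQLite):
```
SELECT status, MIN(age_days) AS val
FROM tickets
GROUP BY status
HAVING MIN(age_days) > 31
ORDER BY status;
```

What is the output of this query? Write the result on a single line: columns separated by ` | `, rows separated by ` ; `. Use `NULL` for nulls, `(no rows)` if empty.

Partition tickets by status; compute MIN(age_days) within each group.
HAVING: keep groups where MIN(age_days) > 31.
  closed: ids {4, 5, 7, 9} → MIN(age_days)=20
  failed: ids {1, 8, 10} → MIN(age_days)=10
  open: ids {2, 3, 6} → MIN(age_days)=27

(no rows)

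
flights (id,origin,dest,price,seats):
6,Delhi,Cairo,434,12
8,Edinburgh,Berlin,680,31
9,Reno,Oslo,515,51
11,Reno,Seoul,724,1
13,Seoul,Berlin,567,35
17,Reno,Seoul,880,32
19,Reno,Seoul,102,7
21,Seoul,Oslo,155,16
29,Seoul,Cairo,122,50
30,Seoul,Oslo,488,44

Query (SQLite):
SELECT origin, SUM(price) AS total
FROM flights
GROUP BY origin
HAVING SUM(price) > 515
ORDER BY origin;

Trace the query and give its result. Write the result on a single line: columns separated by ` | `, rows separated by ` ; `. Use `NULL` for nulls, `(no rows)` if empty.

Partition flights by origin; compute SUM(price) within each group.
HAVING: keep groups where SUM(price) > 515.
  Delhi: ids {6} → SUM(price)=434
  Edinburgh: ids {8} → SUM(price)=680
  Reno: ids {9, 11, 17, 19} → SUM(price)=2221
  Seoul: ids {13, 21, 29, 30} → SUM(price)=1332

Edinburgh | 680 ; Reno | 2221 ; Seoul | 1332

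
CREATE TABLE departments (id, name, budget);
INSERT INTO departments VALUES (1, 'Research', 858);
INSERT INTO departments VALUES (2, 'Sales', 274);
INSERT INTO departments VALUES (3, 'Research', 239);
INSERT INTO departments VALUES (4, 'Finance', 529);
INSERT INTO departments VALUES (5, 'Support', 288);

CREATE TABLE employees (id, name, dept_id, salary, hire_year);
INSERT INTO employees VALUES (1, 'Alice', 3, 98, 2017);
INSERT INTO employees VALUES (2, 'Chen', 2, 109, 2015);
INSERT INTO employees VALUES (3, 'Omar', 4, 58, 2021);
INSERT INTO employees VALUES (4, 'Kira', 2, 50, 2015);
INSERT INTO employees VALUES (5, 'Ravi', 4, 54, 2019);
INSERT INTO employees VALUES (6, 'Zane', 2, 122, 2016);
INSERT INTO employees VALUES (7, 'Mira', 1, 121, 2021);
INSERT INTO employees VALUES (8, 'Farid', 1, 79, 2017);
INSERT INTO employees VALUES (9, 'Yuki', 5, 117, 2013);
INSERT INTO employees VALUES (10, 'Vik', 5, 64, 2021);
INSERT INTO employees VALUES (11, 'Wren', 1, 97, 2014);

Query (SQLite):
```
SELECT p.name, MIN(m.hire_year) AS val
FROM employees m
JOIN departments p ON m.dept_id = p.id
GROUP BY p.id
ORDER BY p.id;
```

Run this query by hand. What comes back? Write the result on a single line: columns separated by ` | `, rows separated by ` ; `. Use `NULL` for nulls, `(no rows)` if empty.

Research | 2014 ; Sales | 2015 ; Research | 2017 ; Finance | 2019 ; Support | 2013

Join each employees row to its departments via dept_id.
Group joined rows by departments.id; compute MIN(m.hire_year) per group.
  1: ids {7, 8, 11} → MIN(m.hire_year)=2014
  2: ids {2, 4, 6} → MIN(m.hire_year)=2015
  3: ids {1} → MIN(m.hire_year)=2017
  4: ids {3, 5} → MIN(m.hire_year)=2019
  5: ids {9, 10} → MIN(m.hire_year)=2013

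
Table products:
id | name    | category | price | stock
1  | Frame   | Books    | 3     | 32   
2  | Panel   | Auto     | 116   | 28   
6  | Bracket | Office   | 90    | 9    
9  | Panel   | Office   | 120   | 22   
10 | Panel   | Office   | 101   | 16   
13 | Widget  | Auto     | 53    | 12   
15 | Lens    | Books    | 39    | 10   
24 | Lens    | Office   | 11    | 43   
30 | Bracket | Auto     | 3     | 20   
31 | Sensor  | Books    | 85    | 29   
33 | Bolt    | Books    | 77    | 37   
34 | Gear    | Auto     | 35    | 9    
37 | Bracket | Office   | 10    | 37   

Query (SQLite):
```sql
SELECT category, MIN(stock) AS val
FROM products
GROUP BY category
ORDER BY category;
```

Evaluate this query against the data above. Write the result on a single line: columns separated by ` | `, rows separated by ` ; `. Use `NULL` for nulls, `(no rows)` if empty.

Partition products by category; compute MIN(stock) within each group.
  Auto: ids {2, 13, 30, 34} → MIN(stock)=9
  Books: ids {1, 15, 31, 33} → MIN(stock)=10
  Office: ids {6, 9, 10, 24, 37} → MIN(stock)=9

Auto | 9 ; Books | 10 ; Office | 9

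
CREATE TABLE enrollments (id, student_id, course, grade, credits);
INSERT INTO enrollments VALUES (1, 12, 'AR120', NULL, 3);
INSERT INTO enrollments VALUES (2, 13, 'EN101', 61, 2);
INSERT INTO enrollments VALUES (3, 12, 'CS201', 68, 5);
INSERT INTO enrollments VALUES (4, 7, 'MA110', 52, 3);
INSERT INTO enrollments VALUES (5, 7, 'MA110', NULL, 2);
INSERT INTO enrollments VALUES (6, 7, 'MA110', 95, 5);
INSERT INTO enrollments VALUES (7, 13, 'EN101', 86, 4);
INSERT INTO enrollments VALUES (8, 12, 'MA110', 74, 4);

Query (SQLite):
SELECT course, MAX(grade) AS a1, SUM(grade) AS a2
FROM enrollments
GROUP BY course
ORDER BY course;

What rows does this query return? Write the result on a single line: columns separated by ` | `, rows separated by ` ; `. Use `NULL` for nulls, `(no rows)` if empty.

Group enrollments by course.
Per group compute: MAX(grade), SUM(grade).
  AR120: ids {1} → MAX(grade)=NULL, SUM(grade)=NULL
  CS201: ids {3} → MAX(grade)=68, SUM(grade)=68
  EN101: ids {2, 7} → MAX(grade)=86, SUM(grade)=147
  MA110: ids {4, 5, 6, 8} → MAX(grade)=95, SUM(grade)=221

AR120 | NULL | NULL ; CS201 | 68 | 68 ; EN101 | 86 | 147 ; MA110 | 95 | 221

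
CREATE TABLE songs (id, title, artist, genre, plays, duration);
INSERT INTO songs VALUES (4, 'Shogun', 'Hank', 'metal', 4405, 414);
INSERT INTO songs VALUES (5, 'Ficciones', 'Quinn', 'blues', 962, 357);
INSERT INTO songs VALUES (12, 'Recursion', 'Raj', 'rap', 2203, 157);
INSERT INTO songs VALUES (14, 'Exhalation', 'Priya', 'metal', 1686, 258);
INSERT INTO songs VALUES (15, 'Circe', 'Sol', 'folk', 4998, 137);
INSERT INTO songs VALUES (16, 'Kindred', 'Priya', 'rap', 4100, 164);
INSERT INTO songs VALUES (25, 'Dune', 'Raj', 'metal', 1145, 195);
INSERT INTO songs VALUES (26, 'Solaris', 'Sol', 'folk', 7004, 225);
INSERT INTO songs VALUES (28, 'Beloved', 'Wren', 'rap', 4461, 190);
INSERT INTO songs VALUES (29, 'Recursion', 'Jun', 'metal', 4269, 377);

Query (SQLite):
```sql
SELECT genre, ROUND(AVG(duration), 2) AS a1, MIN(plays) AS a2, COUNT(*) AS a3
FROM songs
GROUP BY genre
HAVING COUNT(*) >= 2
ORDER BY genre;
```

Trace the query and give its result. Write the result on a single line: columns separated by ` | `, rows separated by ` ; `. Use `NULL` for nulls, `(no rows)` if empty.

Group songs by genre.
Per group compute: ROUND(AVG(duration), 2), MIN(plays), COUNT(*).
HAVING: drop groups with fewer than 2 rows.
  blues: ids {5} → ROUND(AVG(duration), 2)=357, MIN(plays)=962, COUNT(*)=1
  folk: ids {15, 26} → ROUND(AVG(duration), 2)=181, MIN(plays)=4998, COUNT(*)=2
  metal: ids {4, 14, 25, 29} → ROUND(AVG(duration), 2)=311, MIN(plays)=1145, COUNT(*)=4
  rap: ids {12, 16, 28} → ROUND(AVG(duration), 2)=170.33, MIN(plays)=2203, COUNT(*)=3

folk | 181 | 4998 | 2 ; metal | 311 | 1145 | 4 ; rap | 170.33 | 2203 | 3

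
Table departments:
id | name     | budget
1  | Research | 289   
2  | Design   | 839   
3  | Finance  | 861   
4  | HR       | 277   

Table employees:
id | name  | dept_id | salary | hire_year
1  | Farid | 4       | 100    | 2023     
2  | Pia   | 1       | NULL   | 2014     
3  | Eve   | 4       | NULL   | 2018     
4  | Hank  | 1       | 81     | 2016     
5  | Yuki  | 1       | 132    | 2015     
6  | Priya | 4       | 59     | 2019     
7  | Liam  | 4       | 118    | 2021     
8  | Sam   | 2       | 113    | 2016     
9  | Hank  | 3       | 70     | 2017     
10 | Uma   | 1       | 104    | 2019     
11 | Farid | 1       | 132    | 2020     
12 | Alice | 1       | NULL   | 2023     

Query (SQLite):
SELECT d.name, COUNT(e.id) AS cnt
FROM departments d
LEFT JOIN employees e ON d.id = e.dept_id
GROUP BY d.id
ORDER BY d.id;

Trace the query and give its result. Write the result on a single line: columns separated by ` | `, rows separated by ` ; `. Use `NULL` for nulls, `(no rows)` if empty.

Research | 6 ; Design | 1 ; Finance | 1 ; HR | 4

LEFT JOIN keeps every departments row; unmatched ones get NULL for employees columns.
Group by departments.id and compute COUNT(e.id). COUNT(col) of an all-NULL group is 0.
  1: ids {2, 4, 5, 10, 11, 12} → COUNT(e.id)=6
  2: ids {8} → COUNT(e.id)=1
  3: ids {9} → COUNT(e.id)=1
  4: ids {1, 3, 6, 7} → COUNT(e.id)=4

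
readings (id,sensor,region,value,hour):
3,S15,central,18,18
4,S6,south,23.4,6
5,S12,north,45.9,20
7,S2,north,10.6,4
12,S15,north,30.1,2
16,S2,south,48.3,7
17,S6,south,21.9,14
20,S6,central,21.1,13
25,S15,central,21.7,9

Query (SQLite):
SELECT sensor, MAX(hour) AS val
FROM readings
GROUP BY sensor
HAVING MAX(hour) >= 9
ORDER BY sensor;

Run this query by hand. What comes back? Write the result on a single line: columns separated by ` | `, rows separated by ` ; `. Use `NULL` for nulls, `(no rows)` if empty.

S12 | 20 ; S15 | 18 ; S6 | 14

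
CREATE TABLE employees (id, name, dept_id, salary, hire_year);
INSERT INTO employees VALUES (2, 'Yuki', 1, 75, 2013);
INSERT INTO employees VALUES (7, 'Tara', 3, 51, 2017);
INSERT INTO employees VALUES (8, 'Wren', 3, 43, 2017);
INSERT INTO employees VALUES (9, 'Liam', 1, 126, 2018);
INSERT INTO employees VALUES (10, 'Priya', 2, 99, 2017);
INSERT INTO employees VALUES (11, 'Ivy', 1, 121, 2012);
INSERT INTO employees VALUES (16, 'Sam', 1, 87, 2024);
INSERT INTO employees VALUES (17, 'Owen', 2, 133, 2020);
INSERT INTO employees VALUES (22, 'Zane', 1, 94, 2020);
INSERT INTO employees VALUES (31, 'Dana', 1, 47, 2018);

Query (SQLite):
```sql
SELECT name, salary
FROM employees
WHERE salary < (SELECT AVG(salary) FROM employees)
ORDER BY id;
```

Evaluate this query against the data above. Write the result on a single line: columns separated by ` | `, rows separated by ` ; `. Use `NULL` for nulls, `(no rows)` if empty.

Scalar subquery: AVG(salary) over all employees rows = 87.6.
Keep rows where salary < that value.

Yuki | 75 ; Tara | 51 ; Wren | 43 ; Sam | 87 ; Dana | 47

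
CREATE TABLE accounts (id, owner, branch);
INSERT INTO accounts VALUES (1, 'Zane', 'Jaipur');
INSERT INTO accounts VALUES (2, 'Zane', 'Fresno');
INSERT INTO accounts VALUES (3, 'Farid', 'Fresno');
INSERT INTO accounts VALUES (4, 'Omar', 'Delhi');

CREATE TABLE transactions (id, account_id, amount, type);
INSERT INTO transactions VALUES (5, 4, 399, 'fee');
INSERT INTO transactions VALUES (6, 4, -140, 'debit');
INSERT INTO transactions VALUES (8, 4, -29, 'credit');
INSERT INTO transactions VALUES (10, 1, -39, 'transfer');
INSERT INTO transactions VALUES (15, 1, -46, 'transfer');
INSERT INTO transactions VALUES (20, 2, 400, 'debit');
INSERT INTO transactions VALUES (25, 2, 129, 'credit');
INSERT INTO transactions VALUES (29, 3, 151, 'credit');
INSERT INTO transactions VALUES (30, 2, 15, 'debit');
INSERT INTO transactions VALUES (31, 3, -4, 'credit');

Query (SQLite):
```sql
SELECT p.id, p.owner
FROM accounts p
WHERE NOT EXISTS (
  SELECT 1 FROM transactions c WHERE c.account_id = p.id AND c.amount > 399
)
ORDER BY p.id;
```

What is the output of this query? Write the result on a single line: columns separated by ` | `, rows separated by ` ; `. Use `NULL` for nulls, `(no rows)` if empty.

1 | Zane ; 3 | Farid ; 4 | Omar

For each accounts row, check whether any transactions with matching account_id has amount > 399.
Keep rows where that is false.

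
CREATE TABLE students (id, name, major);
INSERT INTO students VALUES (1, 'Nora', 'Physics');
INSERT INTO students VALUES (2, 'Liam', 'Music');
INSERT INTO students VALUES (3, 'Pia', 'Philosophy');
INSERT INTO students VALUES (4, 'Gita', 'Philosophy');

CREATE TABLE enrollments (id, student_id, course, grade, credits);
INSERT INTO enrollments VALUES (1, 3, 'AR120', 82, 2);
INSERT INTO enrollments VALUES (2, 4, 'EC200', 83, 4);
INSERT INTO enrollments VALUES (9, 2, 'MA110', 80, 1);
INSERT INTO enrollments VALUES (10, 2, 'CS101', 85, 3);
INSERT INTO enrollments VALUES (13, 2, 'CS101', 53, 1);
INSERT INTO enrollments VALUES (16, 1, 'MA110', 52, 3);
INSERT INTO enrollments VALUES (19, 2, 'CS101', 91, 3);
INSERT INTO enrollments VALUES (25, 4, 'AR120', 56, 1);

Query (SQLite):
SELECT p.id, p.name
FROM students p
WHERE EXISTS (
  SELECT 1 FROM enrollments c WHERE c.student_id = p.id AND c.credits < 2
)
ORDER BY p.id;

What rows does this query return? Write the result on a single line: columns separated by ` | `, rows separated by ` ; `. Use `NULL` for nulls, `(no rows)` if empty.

2 | Liam ; 4 | Gita

For each students row, check whether any enrollments with matching student_id has credits < 2.
Keep rows where that is true.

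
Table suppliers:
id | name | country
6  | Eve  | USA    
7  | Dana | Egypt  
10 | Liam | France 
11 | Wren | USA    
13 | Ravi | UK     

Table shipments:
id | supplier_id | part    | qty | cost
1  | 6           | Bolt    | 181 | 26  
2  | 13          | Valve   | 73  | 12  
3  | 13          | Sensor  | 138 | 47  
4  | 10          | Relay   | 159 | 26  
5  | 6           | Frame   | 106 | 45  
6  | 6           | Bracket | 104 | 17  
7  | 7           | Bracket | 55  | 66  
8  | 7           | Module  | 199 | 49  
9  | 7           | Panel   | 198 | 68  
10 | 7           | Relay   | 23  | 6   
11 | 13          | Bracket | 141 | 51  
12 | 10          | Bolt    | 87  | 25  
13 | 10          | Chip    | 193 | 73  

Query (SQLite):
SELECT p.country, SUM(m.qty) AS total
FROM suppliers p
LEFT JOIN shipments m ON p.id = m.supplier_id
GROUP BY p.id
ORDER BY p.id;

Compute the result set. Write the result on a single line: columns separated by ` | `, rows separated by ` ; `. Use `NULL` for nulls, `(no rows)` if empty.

USA | 391 ; Egypt | 475 ; France | 439 ; USA | NULL ; UK | 352

LEFT JOIN keeps every suppliers row; unmatched ones get NULL for shipments columns.
Group by suppliers.id and compute SUM(m.qty). SUM over an all-NULL group is NULL.
  6: ids {1, 5, 6} → SUM(m.qty)=391
  7: ids {7, 8, 9, 10} → SUM(m.qty)=475
  10: ids {4, 12, 13} → SUM(m.qty)=439
  11: ids {—} → SUM(m.qty)=NULL
  13: ids {2, 3, 11} → SUM(m.qty)=352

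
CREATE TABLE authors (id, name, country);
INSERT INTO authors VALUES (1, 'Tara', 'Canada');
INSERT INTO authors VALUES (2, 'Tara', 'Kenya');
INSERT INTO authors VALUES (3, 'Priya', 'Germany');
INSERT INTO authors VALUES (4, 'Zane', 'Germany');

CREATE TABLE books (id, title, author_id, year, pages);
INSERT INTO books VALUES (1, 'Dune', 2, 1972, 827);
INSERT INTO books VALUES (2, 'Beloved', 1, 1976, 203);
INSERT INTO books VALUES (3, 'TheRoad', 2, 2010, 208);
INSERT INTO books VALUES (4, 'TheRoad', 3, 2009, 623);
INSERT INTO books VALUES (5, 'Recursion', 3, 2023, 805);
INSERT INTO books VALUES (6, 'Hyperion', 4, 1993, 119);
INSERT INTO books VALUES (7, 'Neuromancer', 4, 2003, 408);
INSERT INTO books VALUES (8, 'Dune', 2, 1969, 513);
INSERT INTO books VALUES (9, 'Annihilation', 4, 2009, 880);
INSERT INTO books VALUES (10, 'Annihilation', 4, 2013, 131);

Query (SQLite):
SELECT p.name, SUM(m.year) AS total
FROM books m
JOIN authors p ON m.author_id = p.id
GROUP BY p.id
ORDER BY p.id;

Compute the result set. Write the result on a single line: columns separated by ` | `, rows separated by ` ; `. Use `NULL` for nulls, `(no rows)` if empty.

Tara | 1976 ; Tara | 5951 ; Priya | 4032 ; Zane | 8018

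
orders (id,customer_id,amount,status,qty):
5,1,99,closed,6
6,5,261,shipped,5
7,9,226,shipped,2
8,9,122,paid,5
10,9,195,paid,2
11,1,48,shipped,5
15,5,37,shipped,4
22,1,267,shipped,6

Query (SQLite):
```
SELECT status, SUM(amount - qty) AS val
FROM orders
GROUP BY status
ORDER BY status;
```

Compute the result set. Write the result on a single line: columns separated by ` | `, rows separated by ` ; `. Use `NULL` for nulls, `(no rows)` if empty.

For each row compute amount - qty.
Group by status; take SUM of the expression per group.
  closed: ids {5} → SUM(amount - qty)=93
  paid: ids {8, 10} → SUM(amount - qty)=310
  shipped: ids {6, 7, 11, 15, 22} → SUM(amount - qty)=817

closed | 93 ; paid | 310 ; shipped | 817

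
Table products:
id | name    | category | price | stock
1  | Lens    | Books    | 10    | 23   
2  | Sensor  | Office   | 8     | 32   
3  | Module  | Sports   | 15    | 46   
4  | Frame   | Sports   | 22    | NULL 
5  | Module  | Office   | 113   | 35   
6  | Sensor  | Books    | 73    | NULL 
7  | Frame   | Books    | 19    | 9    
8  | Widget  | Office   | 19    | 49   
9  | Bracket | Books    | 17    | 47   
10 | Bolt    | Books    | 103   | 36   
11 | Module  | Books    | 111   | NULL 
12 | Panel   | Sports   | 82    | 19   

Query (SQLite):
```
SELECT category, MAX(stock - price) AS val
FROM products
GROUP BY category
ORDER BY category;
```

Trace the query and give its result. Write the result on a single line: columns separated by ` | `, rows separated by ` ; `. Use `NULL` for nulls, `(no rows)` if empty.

Books | 30 ; Office | 30 ; Sports | 31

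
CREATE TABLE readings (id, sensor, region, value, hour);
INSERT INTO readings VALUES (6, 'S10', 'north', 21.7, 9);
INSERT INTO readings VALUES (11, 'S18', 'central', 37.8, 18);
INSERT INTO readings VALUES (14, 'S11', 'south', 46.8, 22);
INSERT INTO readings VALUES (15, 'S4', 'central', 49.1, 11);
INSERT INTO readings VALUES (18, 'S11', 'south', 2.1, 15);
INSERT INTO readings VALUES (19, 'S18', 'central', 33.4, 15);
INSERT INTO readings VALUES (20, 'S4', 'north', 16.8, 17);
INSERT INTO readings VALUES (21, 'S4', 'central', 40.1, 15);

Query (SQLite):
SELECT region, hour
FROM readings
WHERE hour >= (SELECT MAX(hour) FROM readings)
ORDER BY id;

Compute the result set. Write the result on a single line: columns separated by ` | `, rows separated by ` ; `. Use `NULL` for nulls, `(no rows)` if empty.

south | 22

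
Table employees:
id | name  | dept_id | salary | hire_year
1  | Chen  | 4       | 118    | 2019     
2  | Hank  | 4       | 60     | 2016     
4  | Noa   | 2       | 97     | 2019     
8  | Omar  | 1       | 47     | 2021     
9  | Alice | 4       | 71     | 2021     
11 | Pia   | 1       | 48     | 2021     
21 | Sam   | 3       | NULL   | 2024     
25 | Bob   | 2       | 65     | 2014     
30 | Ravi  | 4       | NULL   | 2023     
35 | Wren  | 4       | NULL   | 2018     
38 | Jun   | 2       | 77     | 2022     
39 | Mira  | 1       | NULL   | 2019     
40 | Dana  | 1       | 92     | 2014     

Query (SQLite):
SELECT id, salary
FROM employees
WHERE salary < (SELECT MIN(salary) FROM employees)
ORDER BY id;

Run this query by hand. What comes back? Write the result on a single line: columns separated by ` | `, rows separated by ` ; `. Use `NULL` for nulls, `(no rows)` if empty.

Scalar subquery: MIN(salary) over all employees rows = 47.
Keep rows where salary < that value.

(no rows)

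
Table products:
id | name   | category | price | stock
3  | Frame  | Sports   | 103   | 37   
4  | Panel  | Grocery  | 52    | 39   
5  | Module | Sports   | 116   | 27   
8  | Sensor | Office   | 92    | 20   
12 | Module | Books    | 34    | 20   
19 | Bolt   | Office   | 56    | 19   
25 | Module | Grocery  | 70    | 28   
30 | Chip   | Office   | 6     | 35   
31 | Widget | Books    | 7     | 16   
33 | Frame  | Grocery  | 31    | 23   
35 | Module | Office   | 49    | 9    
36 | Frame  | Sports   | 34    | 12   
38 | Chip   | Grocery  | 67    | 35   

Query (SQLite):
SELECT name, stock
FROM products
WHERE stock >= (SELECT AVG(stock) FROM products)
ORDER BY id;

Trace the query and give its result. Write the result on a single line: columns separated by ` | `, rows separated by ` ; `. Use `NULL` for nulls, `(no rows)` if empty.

Scalar subquery: AVG(stock) over all products rows = 24.615385 (≈; comparison uses full precision).
Keep rows where stock >= that value.

Frame | 37 ; Panel | 39 ; Module | 27 ; Module | 28 ; Chip | 35 ; Chip | 35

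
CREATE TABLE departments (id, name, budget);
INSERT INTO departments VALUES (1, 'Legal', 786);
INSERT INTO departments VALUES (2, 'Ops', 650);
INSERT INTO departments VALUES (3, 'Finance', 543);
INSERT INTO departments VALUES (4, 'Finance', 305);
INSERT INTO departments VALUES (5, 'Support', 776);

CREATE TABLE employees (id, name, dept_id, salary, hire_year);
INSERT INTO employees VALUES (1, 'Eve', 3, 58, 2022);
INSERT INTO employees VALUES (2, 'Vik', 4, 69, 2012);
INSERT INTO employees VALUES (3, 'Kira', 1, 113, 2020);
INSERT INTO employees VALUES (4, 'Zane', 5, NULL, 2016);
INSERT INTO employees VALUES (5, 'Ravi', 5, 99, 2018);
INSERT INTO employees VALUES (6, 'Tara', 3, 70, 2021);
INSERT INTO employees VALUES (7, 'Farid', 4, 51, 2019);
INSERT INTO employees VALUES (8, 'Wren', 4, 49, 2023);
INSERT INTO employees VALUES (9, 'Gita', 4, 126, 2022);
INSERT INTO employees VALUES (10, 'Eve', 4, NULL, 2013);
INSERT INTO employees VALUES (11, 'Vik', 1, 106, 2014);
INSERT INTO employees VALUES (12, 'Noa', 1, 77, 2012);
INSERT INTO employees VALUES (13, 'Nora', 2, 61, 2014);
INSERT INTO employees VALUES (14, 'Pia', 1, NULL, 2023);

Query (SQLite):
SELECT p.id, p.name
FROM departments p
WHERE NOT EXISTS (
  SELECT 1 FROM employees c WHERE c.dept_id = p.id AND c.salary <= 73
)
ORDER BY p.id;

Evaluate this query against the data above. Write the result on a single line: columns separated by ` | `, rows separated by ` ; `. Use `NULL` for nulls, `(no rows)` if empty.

1 | Legal ; 5 | Support

For each departments row, check whether any employees with matching dept_id has salary <= 73.
Keep rows where that is false.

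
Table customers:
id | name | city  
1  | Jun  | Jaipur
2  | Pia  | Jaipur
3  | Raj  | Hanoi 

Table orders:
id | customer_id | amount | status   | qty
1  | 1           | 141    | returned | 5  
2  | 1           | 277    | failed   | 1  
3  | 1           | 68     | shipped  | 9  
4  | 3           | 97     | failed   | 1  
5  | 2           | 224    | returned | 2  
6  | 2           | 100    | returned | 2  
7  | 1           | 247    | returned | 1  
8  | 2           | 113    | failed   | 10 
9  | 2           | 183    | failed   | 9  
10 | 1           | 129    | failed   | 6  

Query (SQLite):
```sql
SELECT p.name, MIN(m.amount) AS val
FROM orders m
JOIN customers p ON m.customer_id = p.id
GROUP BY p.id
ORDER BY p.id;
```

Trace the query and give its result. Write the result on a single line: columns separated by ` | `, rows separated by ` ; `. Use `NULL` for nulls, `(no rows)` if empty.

Jun | 68 ; Pia | 100 ; Raj | 97

Join each orders row to its customers via customer_id.
Group joined rows by customers.id; compute MIN(m.amount) per group.
  1: ids {1, 2, 3, 7, 10} → MIN(m.amount)=68
  2: ids {5, 6, 8, 9} → MIN(m.amount)=100
  3: ids {4} → MIN(m.amount)=97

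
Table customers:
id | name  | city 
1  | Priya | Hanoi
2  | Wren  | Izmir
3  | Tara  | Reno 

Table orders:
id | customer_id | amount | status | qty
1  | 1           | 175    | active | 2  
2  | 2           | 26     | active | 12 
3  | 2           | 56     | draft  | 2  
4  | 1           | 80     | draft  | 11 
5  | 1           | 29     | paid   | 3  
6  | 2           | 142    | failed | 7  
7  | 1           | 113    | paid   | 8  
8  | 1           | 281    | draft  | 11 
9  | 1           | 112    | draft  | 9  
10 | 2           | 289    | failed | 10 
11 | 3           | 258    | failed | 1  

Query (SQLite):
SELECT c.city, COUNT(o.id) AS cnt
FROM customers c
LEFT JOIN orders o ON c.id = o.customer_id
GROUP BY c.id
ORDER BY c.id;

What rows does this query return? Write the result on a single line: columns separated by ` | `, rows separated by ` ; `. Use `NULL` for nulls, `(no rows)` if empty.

Hanoi | 6 ; Izmir | 4 ; Reno | 1

LEFT JOIN keeps every customers row; unmatched ones get NULL for orders columns.
Group by customers.id and compute COUNT(o.id). COUNT(col) of an all-NULL group is 0.
  1: ids {1, 4, 5, 7, 8, 9} → COUNT(o.id)=6
  2: ids {2, 3, 6, 10} → COUNT(o.id)=4
  3: ids {11} → COUNT(o.id)=1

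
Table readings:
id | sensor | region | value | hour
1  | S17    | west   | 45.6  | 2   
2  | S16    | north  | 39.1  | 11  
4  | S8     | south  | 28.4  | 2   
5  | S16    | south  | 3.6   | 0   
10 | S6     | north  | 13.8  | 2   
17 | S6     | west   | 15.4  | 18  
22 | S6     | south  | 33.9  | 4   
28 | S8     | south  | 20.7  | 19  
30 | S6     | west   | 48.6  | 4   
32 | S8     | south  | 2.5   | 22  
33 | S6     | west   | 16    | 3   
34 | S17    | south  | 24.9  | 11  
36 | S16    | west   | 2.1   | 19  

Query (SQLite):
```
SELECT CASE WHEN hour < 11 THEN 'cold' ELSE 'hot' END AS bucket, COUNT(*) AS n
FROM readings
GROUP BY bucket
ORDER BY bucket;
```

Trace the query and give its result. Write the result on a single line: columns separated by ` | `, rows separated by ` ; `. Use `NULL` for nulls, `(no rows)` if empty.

Bucket rows by hour < 11 → 'cold' else 'hot'; count each bucket.

cold | 7 ; hot | 6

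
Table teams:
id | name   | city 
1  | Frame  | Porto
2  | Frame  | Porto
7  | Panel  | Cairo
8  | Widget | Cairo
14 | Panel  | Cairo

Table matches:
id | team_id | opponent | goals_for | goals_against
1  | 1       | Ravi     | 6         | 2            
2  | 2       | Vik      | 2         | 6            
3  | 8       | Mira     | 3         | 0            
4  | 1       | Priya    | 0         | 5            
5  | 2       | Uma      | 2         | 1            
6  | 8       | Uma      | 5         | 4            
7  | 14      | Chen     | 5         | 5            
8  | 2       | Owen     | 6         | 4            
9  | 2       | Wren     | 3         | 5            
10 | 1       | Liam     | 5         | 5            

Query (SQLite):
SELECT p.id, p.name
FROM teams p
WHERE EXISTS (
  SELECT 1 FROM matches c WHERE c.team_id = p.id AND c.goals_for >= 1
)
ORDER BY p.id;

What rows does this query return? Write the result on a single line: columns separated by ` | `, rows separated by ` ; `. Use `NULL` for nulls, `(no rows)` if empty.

1 | Frame ; 2 | Frame ; 8 | Widget ; 14 | Panel

For each teams row, check whether any matches with matching team_id has goals_for >= 1.
Keep rows where that is true.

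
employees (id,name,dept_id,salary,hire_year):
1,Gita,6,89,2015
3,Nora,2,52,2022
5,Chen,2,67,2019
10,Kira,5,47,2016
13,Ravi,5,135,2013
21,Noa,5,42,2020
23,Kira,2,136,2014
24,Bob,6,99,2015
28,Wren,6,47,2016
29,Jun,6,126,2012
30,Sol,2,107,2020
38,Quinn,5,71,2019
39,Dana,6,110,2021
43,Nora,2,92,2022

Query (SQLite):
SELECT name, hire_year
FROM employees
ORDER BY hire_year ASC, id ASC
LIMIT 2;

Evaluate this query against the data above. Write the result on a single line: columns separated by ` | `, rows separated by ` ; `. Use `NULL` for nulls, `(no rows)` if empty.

Sort by hire_year asc, tiebreak id asc: (2012, id=29), (2013, id=13), (2014, id=23), (2015, id=1), (2015, id=24) …. Take first 2.

Jun | 2012 ; Ravi | 2013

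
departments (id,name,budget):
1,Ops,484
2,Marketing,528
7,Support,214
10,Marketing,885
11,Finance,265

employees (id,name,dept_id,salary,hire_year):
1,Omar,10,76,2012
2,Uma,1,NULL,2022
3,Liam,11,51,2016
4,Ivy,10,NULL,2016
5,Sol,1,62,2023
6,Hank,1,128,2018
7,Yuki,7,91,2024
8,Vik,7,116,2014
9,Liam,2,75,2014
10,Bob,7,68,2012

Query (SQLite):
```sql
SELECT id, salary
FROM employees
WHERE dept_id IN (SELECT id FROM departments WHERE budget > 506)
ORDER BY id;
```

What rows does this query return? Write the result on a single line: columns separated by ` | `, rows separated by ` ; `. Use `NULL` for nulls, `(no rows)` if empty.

Inner query: departments.id where budget > 506.
Outer: keep employees rows whose dept_id is in that set.
Inner query → {2, 10}

1 | 76 ; 4 | NULL ; 9 | 75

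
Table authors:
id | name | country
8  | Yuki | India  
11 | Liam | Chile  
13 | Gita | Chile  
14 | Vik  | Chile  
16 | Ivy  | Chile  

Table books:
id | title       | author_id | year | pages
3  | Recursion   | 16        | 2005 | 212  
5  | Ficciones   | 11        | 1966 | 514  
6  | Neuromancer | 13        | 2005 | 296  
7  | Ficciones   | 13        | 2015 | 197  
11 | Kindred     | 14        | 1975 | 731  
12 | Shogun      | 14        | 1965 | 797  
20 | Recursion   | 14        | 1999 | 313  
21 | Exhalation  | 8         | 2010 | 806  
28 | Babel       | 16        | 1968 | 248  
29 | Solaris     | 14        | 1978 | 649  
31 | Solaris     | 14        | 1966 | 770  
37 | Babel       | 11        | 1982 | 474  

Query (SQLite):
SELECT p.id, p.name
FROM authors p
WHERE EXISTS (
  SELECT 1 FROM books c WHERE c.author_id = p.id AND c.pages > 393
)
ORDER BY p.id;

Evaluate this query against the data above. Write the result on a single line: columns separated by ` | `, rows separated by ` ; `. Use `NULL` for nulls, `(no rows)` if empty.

8 | Yuki ; 11 | Liam ; 14 | Vik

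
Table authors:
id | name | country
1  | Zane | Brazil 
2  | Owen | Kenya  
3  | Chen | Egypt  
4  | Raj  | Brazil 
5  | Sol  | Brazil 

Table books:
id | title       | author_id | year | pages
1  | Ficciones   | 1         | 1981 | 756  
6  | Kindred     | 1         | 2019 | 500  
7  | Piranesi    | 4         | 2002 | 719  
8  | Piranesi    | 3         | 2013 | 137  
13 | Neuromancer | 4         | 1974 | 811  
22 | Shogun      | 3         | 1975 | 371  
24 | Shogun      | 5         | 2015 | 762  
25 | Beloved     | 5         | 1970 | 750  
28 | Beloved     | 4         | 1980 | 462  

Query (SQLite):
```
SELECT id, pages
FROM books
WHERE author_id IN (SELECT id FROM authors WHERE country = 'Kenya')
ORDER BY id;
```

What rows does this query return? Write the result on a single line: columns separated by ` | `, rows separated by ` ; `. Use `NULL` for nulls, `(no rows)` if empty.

(no rows)

Inner query: authors.id where country = 'Kenya'.
Outer: keep books rows whose author_id is in that set.
Inner query → {2}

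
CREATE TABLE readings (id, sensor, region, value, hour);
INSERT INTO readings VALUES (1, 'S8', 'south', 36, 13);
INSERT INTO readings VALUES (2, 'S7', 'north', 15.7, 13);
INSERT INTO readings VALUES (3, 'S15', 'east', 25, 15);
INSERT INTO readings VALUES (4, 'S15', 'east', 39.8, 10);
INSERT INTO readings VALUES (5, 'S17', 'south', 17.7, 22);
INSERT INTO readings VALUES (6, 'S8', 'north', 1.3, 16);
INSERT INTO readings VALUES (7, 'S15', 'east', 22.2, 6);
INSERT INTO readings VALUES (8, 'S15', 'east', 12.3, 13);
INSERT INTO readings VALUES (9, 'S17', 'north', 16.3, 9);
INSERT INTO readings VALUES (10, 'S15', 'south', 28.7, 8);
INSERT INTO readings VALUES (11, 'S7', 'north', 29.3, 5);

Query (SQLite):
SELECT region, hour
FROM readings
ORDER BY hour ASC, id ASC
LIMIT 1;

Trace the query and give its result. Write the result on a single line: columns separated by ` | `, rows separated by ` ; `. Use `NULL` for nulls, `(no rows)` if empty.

Sort by hour asc, tiebreak id asc: (5, id=11), (6, id=7), (8, id=10), (9, id=9) …. Take first 1.

north | 5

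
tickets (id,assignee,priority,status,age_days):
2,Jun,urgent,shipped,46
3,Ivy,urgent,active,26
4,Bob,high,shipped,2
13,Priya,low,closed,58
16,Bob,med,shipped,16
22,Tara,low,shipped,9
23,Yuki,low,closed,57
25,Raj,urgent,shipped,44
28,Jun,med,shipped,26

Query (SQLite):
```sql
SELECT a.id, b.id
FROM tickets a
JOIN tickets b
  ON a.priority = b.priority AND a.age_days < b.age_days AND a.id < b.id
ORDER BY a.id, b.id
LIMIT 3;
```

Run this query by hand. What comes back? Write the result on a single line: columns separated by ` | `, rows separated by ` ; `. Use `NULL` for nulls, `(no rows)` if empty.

3 | 25 ; 16 | 28 ; 22 | 23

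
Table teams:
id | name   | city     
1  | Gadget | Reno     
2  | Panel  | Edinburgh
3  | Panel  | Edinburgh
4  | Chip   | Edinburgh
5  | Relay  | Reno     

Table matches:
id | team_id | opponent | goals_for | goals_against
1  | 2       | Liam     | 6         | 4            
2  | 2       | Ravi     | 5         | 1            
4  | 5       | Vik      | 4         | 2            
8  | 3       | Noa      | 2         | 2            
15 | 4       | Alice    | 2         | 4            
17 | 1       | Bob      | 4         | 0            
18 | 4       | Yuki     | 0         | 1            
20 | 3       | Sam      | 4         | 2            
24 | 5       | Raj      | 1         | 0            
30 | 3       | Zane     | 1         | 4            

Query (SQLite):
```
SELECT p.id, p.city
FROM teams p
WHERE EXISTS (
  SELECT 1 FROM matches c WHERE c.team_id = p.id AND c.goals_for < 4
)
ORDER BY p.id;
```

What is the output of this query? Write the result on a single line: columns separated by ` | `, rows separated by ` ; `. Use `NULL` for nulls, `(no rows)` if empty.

For each teams row, check whether any matches with matching team_id has goals_for < 4.
Keep rows where that is true.

3 | Edinburgh ; 4 | Edinburgh ; 5 | Reno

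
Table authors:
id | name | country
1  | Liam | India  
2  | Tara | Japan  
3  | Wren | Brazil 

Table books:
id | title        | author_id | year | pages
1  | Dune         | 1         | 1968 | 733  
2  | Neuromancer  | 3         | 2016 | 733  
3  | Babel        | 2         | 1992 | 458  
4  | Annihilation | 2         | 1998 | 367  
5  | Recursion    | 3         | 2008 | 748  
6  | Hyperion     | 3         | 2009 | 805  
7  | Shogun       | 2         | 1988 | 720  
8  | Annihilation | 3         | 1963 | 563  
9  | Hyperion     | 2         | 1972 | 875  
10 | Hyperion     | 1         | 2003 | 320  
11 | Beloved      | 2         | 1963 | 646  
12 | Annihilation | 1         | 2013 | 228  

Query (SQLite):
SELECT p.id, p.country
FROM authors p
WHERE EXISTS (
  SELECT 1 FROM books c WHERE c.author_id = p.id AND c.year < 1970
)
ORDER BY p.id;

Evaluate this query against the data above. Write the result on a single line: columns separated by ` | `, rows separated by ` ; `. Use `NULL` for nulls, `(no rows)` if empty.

1 | India ; 2 | Japan ; 3 | Brazil

For each authors row, check whether any books with matching author_id has year < 1970.
Keep rows where that is true.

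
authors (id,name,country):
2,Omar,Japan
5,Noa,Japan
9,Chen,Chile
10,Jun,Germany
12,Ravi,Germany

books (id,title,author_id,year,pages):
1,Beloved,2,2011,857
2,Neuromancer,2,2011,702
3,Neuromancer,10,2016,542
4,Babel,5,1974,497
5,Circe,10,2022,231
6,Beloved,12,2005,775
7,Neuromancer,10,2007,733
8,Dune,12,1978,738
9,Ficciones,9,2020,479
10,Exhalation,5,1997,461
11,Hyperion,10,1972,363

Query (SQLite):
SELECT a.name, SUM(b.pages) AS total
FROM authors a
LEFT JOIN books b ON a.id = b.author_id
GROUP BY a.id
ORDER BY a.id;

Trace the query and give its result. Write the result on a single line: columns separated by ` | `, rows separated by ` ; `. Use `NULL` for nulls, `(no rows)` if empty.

Omar | 1559 ; Noa | 958 ; Chen | 479 ; Jun | 1869 ; Ravi | 1513

LEFT JOIN keeps every authors row; unmatched ones get NULL for books columns.
Group by authors.id and compute SUM(b.pages). SUM over an all-NULL group is NULL.
  2: ids {1, 2} → SUM(b.pages)=1559
  5: ids {4, 10} → SUM(b.pages)=958
  9: ids {9} → SUM(b.pages)=479
  10: ids {3, 5, 7, 11} → SUM(b.pages)=1869
  12: ids {6, 8} → SUM(b.pages)=1513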